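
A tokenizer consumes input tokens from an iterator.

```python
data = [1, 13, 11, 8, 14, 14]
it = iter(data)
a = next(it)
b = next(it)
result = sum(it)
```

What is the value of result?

Step 1: Create iterator over [1, 13, 11, 8, 14, 14].
Step 2: a = next() = 1, b = next() = 13.
Step 3: sum() of remaining [11, 8, 14, 14] = 47.
Therefore result = 47.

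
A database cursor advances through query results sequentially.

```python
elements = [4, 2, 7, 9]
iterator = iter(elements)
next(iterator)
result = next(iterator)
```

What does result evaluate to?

Step 1: Create iterator over [4, 2, 7, 9].
Step 2: next() consumes 4.
Step 3: next() returns 2.
Therefore result = 2.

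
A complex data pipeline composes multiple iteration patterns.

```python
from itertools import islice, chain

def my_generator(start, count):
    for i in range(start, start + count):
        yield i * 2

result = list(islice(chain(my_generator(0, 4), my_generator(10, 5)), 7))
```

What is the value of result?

Step 1: my_generator(0, 4) yields [0, 2, 4, 6].
Step 2: my_generator(10, 5) yields [20, 22, 24, 26, 28].
Step 3: chain concatenates: [0, 2, 4, 6, 20, 22, 24, 26, 28].
Step 4: islice takes first 7: [0, 2, 4, 6, 20, 22, 24].
Therefore result = [0, 2, 4, 6, 20, 22, 24].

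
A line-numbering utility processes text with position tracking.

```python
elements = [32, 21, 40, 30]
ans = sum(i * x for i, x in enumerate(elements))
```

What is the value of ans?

Step 1: Compute i * x for each (i, x) in enumerate([32, 21, 40, 30]):
  i=0, x=32: 0*32 = 0
  i=1, x=21: 1*21 = 21
  i=2, x=40: 2*40 = 80
  i=3, x=30: 3*30 = 90
Step 2: sum = 0 + 21 + 80 + 90 = 191.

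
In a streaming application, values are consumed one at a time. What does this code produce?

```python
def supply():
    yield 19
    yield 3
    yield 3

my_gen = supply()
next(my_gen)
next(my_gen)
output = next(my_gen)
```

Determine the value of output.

Step 1: supply() creates a generator.
Step 2: next(my_gen) yields 19 (consumed and discarded).
Step 3: next(my_gen) yields 3 (consumed and discarded).
Step 4: next(my_gen) yields 3, assigned to output.
Therefore output = 3.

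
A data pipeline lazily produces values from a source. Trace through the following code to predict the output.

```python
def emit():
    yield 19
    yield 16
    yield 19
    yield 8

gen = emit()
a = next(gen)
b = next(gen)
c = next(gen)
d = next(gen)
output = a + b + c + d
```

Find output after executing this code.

Step 1: Create generator and consume all values:
  a = next(gen) = 19
  b = next(gen) = 16
  c = next(gen) = 19
  d = next(gen) = 8
Step 2: output = 19 + 16 + 19 + 8 = 62.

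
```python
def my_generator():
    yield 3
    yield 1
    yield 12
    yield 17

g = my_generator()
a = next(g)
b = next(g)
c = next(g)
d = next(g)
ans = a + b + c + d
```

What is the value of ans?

Step 1: Create generator and consume all values:
  a = next(g) = 3
  b = next(g) = 1
  c = next(g) = 12
  d = next(g) = 17
Step 2: ans = 3 + 1 + 12 + 17 = 33.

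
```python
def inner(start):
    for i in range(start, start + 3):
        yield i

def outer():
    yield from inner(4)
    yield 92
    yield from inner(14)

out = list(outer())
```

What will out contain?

Step 1: outer() delegates to inner(4):
  yield 4
  yield 5
  yield 6
Step 2: yield 92
Step 3: Delegates to inner(14):
  yield 14
  yield 15
  yield 16
Therefore out = [4, 5, 6, 92, 14, 15, 16].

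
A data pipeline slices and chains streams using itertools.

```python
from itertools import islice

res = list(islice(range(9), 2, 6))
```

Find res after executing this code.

Step 1: islice(range(9), 2, 6) takes elements at indices [2, 6).
Step 2: Elements: [2, 3, 4, 5].
Therefore res = [2, 3, 4, 5].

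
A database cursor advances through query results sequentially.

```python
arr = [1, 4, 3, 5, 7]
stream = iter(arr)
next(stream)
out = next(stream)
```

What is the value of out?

Step 1: Create iterator over [1, 4, 3, 5, 7].
Step 2: next() consumes 1.
Step 3: next() returns 4.
Therefore out = 4.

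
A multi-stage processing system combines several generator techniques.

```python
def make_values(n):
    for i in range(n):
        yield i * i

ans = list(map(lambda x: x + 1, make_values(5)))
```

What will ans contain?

Step 1: make_values(5) yields squares: [0, 1, 4, 9, 16].
Step 2: map adds 1 to each: [1, 2, 5, 10, 17].
Therefore ans = [1, 2, 5, 10, 17].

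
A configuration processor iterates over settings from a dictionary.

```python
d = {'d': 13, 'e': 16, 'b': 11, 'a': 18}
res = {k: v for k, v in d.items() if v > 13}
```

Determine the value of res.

Step 1: Filter items where value > 13:
  'd': 13 <= 13: removed
  'e': 16 > 13: kept
  'b': 11 <= 13: removed
  'a': 18 > 13: kept
Therefore res = {'e': 16, 'a': 18}.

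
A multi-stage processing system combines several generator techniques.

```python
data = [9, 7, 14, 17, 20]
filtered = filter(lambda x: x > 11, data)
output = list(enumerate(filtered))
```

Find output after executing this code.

Step 1: Filter [9, 7, 14, 17, 20] for > 11: [14, 17, 20].
Step 2: enumerate re-indexes from 0: [(0, 14), (1, 17), (2, 20)].
Therefore output = [(0, 14), (1, 17), (2, 20)].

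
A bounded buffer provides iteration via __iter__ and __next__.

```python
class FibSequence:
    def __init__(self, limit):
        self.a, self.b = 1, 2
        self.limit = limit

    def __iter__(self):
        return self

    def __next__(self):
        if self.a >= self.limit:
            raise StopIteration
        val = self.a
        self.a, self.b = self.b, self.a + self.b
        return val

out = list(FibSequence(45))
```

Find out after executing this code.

Step 1: Fibonacci-like sequence (a=1, b=2) until >= 45:
  Yield 1, then a,b = 2,3
  Yield 2, then a,b = 3,5
  Yield 3, then a,b = 5,8
  Yield 5, then a,b = 8,13
  Yield 8, then a,b = 13,21
  Yield 13, then a,b = 21,34
  Yield 21, then a,b = 34,55
  Yield 34, then a,b = 55,89
Step 2: 55 >= 45, stop.
Therefore out = [1, 2, 3, 5, 8, 13, 21, 34].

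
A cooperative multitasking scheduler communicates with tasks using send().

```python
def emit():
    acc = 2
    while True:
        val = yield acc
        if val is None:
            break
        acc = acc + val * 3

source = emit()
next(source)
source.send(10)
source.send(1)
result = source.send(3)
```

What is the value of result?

Step 1: next() -> yield acc=2.
Step 2: send(10) -> val=10, acc = 2 + 10*3 = 32, yield 32.
Step 3: send(1) -> val=1, acc = 32 + 1*3 = 35, yield 35.
Step 4: send(3) -> val=3, acc = 35 + 3*3 = 44, yield 44.
Therefore result = 44.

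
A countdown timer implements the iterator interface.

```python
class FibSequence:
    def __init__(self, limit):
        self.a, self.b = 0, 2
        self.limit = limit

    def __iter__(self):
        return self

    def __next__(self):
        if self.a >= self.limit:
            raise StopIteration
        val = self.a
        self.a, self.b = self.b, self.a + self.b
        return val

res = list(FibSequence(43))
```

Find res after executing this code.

Step 1: Fibonacci-like sequence (a=0, b=2) until >= 43:
  Yield 0, then a,b = 2,2
  Yield 2, then a,b = 2,4
  Yield 2, then a,b = 4,6
  Yield 4, then a,b = 6,10
  Yield 6, then a,b = 10,16
  Yield 10, then a,b = 16,26
  Yield 16, then a,b = 26,42
  Yield 26, then a,b = 42,68
  Yield 42, then a,b = 68,110
Step 2: 68 >= 43, stop.
Therefore res = [0, 2, 2, 4, 6, 10, 16, 26, 42].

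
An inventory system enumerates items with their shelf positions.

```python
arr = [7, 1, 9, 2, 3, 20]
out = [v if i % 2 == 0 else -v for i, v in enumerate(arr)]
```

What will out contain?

Step 1: For each (i, v), keep v if i is even, negate if odd:
  i=0 (even): keep 7
  i=1 (odd): negate to -1
  i=2 (even): keep 9
  i=3 (odd): negate to -2
  i=4 (even): keep 3
  i=5 (odd): negate to -20
Therefore out = [7, -1, 9, -2, 3, -20].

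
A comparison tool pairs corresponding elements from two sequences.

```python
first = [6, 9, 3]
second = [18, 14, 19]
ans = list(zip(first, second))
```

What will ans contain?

Step 1: zip pairs elements at same index:
  Index 0: (6, 18)
  Index 1: (9, 14)
  Index 2: (3, 19)
Therefore ans = [(6, 18), (9, 14), (3, 19)].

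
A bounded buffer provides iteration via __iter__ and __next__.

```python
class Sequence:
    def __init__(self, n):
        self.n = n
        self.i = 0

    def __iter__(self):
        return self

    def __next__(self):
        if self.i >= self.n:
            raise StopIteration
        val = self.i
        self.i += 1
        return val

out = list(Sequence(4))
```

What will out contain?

Step 1: Sequence(4) creates an iterator counting 0 to 3.
Step 2: list() consumes all values: [0, 1, 2, 3].
Therefore out = [0, 1, 2, 3].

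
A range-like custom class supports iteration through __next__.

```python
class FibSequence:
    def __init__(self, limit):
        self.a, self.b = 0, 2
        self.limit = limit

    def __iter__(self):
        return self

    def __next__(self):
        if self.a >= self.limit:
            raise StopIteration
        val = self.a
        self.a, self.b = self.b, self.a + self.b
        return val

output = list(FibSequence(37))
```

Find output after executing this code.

Step 1: Fibonacci-like sequence (a=0, b=2) until >= 37:
  Yield 0, then a,b = 2,2
  Yield 2, then a,b = 2,4
  Yield 2, then a,b = 4,6
  Yield 4, then a,b = 6,10
  Yield 6, then a,b = 10,16
  Yield 10, then a,b = 16,26
  Yield 16, then a,b = 26,42
  Yield 26, then a,b = 42,68
Step 2: 42 >= 37, stop.
Therefore output = [0, 2, 2, 4, 6, 10, 16, 26].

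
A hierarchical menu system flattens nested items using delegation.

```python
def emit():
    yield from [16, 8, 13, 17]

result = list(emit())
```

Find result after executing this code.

Step 1: yield from delegates to the iterable, yielding each element.
Step 2: Collected values: [16, 8, 13, 17].
Therefore result = [16, 8, 13, 17].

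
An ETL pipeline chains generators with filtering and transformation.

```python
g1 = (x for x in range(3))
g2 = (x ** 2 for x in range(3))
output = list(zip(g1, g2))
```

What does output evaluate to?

Step 1: g1 produces [0, 1, 2].
Step 2: g2 produces [0, 1, 4].
Step 3: zip pairs them: [(0, 0), (1, 1), (2, 4)].
Therefore output = [(0, 0), (1, 1), (2, 4)].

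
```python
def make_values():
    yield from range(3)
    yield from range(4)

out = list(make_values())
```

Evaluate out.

Step 1: Trace yields in order:
  yield 0
  yield 1
  yield 2
  yield 0
  yield 1
  yield 2
  yield 3
Therefore out = [0, 1, 2, 0, 1, 2, 3].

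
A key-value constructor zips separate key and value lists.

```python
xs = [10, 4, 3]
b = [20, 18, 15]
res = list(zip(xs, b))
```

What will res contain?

Step 1: zip pairs elements at same index:
  Index 0: (10, 20)
  Index 1: (4, 18)
  Index 2: (3, 15)
Therefore res = [(10, 20), (4, 18), (3, 15)].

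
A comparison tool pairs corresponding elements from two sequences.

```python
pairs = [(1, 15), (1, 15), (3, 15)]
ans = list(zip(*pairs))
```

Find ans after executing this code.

Step 1: zip(*pairs) transposes: unzips [(1, 15), (1, 15), (3, 15)] into separate sequences.
Step 2: First elements: (1, 1, 3), second elements: (15, 15, 15).
Therefore ans = [(1, 1, 3), (15, 15, 15)].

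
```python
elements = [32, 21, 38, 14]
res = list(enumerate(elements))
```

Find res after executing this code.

Step 1: enumerate pairs each element with its index:
  (0, 32)
  (1, 21)
  (2, 38)
  (3, 14)
Therefore res = [(0, 32), (1, 21), (2, 38), (3, 14)].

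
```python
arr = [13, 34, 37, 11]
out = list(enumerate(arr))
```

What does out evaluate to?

Step 1: enumerate pairs each element with its index:
  (0, 13)
  (1, 34)
  (2, 37)
  (3, 11)
Therefore out = [(0, 13), (1, 34), (2, 37), (3, 11)].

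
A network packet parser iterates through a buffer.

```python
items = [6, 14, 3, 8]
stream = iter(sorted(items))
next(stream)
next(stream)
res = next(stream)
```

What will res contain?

Step 1: sorted([6, 14, 3, 8]) = [3, 6, 8, 14].
Step 2: Create iterator and skip 2 elements.
Step 3: next() returns 8.
Therefore res = 8.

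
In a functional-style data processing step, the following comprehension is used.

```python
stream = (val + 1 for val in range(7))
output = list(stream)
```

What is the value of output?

Step 1: For each val in range(7), compute val+1:
  val=0: 0+1 = 1
  val=1: 1+1 = 2
  val=2: 2+1 = 3
  val=3: 3+1 = 4
  val=4: 4+1 = 5
  val=5: 5+1 = 6
  val=6: 6+1 = 7
Therefore output = [1, 2, 3, 4, 5, 6, 7].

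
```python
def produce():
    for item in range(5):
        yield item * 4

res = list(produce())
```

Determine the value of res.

Step 1: For each item in range(5), yield item * 4:
  item=0: yield 0 * 4 = 0
  item=1: yield 1 * 4 = 4
  item=2: yield 2 * 4 = 8
  item=3: yield 3 * 4 = 12
  item=4: yield 4 * 4 = 16
Therefore res = [0, 4, 8, 12, 16].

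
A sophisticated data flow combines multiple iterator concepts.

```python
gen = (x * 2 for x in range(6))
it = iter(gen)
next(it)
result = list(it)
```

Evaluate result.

Step 1: Generator produces [0, 2, 4, 6, 8, 10].
Step 2: next(it) consumes first element (0).
Step 3: list(it) collects remaining: [2, 4, 6, 8, 10].
Therefore result = [2, 4, 6, 8, 10].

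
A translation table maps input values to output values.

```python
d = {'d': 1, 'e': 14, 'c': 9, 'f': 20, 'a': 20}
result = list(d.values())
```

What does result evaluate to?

Step 1: d.values() returns the dictionary values in insertion order.
Therefore result = [1, 14, 9, 20, 20].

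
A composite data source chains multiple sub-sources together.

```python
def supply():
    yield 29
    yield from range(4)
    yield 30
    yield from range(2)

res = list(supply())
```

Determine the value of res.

Step 1: Trace yields in order:
  yield 29
  yield 0
  yield 1
  yield 2
  yield 3
  yield 30
  yield 0
  yield 1
Therefore res = [29, 0, 1, 2, 3, 30, 0, 1].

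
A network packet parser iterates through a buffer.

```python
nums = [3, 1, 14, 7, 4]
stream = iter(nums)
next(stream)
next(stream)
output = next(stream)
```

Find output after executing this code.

Step 1: Create iterator over [3, 1, 14, 7, 4].
Step 2: next() consumes 3.
Step 3: next() consumes 1.
Step 4: next() returns 14.
Therefore output = 14.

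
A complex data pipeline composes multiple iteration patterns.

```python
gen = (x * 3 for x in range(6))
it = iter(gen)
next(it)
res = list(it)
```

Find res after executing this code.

Step 1: Generator produces [0, 3, 6, 9, 12, 15].
Step 2: next(it) consumes first element (0).
Step 3: list(it) collects remaining: [3, 6, 9, 12, 15].
Therefore res = [3, 6, 9, 12, 15].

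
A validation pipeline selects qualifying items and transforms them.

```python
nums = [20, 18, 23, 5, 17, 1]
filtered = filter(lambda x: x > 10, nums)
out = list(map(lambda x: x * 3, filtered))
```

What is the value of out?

Step 1: Filter nums for elements > 10:
  20: kept
  18: kept
  23: kept
  5: removed
  17: kept
  1: removed
Step 2: Map x * 3 on filtered [20, 18, 23, 17]:
  20 -> 60
  18 -> 54
  23 -> 69
  17 -> 51
Therefore out = [60, 54, 69, 51].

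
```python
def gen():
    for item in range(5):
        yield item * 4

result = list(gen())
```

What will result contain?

Step 1: For each item in range(5), yield item * 4:
  item=0: yield 0 * 4 = 0
  item=1: yield 1 * 4 = 4
  item=2: yield 2 * 4 = 8
  item=3: yield 3 * 4 = 12
  item=4: yield 4 * 4 = 16
Therefore result = [0, 4, 8, 12, 16].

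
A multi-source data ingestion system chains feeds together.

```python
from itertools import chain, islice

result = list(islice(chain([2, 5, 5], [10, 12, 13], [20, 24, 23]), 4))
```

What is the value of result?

Step 1: chain([2, 5, 5], [10, 12, 13], [20, 24, 23]) = [2, 5, 5, 10, 12, 13, 20, 24, 23].
Step 2: islice takes first 4 elements: [2, 5, 5, 10].
Therefore result = [2, 5, 5, 10].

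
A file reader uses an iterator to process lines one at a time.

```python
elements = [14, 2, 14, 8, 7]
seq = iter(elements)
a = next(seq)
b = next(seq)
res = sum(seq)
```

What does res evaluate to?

Step 1: Create iterator over [14, 2, 14, 8, 7].
Step 2: a = next() = 14, b = next() = 2.
Step 3: sum() of remaining [14, 8, 7] = 29.
Therefore res = 29.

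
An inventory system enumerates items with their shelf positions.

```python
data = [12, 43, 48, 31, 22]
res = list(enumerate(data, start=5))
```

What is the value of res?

Step 1: enumerate with start=5:
  (5, 12)
  (6, 43)
  (7, 48)
  (8, 31)
  (9, 22)
Therefore res = [(5, 12), (6, 43), (7, 48), (8, 31), (9, 22)].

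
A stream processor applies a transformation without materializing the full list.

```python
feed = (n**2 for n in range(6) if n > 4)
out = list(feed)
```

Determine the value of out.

Step 1: For range(6), keep n > 4, then square:
  n=0: 0 <= 4, excluded
  n=1: 1 <= 4, excluded
  n=2: 2 <= 4, excluded
  n=3: 3 <= 4, excluded
  n=4: 4 <= 4, excluded
  n=5: 5 > 4, yield 5**2 = 25
Therefore out = [25].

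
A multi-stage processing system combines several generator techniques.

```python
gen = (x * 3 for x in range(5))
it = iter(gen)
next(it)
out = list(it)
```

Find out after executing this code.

Step 1: Generator produces [0, 3, 6, 9, 12].
Step 2: next(it) consumes first element (0).
Step 3: list(it) collects remaining: [3, 6, 9, 12].
Therefore out = [3, 6, 9, 12].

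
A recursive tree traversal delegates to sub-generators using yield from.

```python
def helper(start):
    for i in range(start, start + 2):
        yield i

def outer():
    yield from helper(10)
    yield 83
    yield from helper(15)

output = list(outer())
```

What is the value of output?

Step 1: outer() delegates to helper(10):
  yield 10
  yield 11
Step 2: yield 83
Step 3: Delegates to helper(15):
  yield 15
  yield 16
Therefore output = [10, 11, 83, 15, 16].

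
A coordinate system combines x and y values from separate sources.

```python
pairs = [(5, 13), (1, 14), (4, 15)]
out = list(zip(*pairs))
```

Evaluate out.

Step 1: zip(*pairs) transposes: unzips [(5, 13), (1, 14), (4, 15)] into separate sequences.
Step 2: First elements: (5, 1, 4), second elements: (13, 14, 15).
Therefore out = [(5, 1, 4), (13, 14, 15)].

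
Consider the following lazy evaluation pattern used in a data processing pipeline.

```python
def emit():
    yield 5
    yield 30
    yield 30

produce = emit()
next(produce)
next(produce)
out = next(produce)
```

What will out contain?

Step 1: emit() creates a generator.
Step 2: next(produce) yields 5 (consumed and discarded).
Step 3: next(produce) yields 30 (consumed and discarded).
Step 4: next(produce) yields 30, assigned to out.
Therefore out = 30.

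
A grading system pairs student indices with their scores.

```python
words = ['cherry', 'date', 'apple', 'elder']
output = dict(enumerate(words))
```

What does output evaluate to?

Step 1: enumerate pairs indices with words:
  0 -> 'cherry'
  1 -> 'date'
  2 -> 'apple'
  3 -> 'elder'
Therefore output = {0: 'cherry', 1: 'date', 2: 'apple', 3: 'elder'}.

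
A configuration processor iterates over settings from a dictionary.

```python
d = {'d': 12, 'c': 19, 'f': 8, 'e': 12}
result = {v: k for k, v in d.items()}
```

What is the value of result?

Step 1: Invert dict (swap keys and values):
  'd': 12 -> 12: 'd'
  'c': 19 -> 19: 'c'
  'f': 8 -> 8: 'f'
  'e': 12 -> 12: 'e'
Therefore result = {12: 'e', 19: 'c', 8: 'f'}.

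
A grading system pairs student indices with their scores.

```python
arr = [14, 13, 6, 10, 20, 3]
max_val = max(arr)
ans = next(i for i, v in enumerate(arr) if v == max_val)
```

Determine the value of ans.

Step 1: max([14, 13, 6, 10, 20, 3]) = 20.
Step 2: Find first index where value == 20:
  Index 0: 14 != 20
  Index 1: 13 != 20
  Index 2: 6 != 20
  Index 3: 10 != 20
  Index 4: 20 == 20, found!
Therefore ans = 4.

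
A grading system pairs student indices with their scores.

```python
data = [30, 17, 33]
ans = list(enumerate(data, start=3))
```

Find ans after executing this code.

Step 1: enumerate with start=3:
  (3, 30)
  (4, 17)
  (5, 33)
Therefore ans = [(3, 30), (4, 17), (5, 33)].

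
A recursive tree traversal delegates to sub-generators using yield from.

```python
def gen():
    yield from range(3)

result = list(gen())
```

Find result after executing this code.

Step 1: yield from delegates to the iterable, yielding each element.
Step 2: Collected values: [0, 1, 2].
Therefore result = [0, 1, 2].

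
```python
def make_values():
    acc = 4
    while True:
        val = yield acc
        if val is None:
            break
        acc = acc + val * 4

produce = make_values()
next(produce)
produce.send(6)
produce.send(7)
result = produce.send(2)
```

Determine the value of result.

Step 1: next() -> yield acc=4.
Step 2: send(6) -> val=6, acc = 4 + 6*4 = 28, yield 28.
Step 3: send(7) -> val=7, acc = 28 + 7*4 = 56, yield 56.
Step 4: send(2) -> val=2, acc = 56 + 2*4 = 64, yield 64.
Therefore result = 64.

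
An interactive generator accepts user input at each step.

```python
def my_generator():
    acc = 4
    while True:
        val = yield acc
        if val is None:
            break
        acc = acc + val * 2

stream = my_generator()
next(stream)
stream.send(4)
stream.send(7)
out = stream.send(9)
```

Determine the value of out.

Step 1: next() -> yield acc=4.
Step 2: send(4) -> val=4, acc = 4 + 4*2 = 12, yield 12.
Step 3: send(7) -> val=7, acc = 12 + 7*2 = 26, yield 26.
Step 4: send(9) -> val=9, acc = 26 + 9*2 = 44, yield 44.
Therefore out = 44.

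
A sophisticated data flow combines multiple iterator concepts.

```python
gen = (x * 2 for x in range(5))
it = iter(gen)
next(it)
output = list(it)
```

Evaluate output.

Step 1: Generator produces [0, 2, 4, 6, 8].
Step 2: next(it) consumes first element (0).
Step 3: list(it) collects remaining: [2, 4, 6, 8].
Therefore output = [2, 4, 6, 8].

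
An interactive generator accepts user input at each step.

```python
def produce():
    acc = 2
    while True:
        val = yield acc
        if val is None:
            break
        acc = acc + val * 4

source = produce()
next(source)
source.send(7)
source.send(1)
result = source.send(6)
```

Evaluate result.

Step 1: next() -> yield acc=2.
Step 2: send(7) -> val=7, acc = 2 + 7*4 = 30, yield 30.
Step 3: send(1) -> val=1, acc = 30 + 1*4 = 34, yield 34.
Step 4: send(6) -> val=6, acc = 34 + 6*4 = 58, yield 58.
Therefore result = 58.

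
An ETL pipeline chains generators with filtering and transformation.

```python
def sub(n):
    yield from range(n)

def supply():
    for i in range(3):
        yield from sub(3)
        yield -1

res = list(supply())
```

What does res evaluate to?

Step 1: For each i in range(3):
  i=0: yield from sub(3) -> [0, 1, 2], then yield -1
  i=1: yield from sub(3) -> [0, 1, 2], then yield -1
  i=2: yield from sub(3) -> [0, 1, 2], then yield -1
Therefore res = [0, 1, 2, -1, 0, 1, 2, -1, 0, 1, 2, -1].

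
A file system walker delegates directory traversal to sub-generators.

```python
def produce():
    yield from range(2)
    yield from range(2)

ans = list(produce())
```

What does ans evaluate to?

Step 1: Trace yields in order:
  yield 0
  yield 1
  yield 0
  yield 1
Therefore ans = [0, 1, 0, 1].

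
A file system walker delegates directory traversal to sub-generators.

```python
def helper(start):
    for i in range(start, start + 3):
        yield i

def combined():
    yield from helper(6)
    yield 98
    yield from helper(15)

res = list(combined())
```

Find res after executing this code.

Step 1: combined() delegates to helper(6):
  yield 6
  yield 7
  yield 8
Step 2: yield 98
Step 3: Delegates to helper(15):
  yield 15
  yield 16
  yield 17
Therefore res = [6, 7, 8, 98, 15, 16, 17].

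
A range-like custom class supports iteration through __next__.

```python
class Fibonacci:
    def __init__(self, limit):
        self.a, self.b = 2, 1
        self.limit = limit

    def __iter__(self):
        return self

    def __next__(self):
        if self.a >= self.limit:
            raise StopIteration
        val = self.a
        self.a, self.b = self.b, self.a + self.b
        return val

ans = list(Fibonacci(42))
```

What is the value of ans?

Step 1: Fibonacci-like sequence (a=2, b=1) until >= 42:
  Yield 2, then a,b = 1,3
  Yield 1, then a,b = 3,4
  Yield 3, then a,b = 4,7
  Yield 4, then a,b = 7,11
  Yield 7, then a,b = 11,18
  Yield 11, then a,b = 18,29
  Yield 18, then a,b = 29,47
  Yield 29, then a,b = 47,76
Step 2: 47 >= 42, stop.
Therefore ans = [2, 1, 3, 4, 7, 11, 18, 29].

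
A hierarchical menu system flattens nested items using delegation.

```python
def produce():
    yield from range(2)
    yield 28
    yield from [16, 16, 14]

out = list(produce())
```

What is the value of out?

Step 1: Trace yields in order:
  yield 0
  yield 1
  yield 28
  yield 16
  yield 16
  yield 14
Therefore out = [0, 1, 28, 16, 16, 14].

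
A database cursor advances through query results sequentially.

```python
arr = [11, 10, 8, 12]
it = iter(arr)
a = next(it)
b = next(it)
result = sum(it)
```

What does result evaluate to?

Step 1: Create iterator over [11, 10, 8, 12].
Step 2: a = next() = 11, b = next() = 10.
Step 3: sum() of remaining [8, 12] = 20.
Therefore result = 20.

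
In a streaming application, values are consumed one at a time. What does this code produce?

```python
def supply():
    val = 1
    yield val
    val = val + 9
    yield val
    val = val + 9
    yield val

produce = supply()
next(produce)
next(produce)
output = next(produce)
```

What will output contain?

Step 1: Trace through generator execution:
  Yield 1: val starts at 1, yield 1
  Yield 2: val = 1 + 9 = 10, yield 10
  Yield 3: val = 10 + 9 = 19, yield 19
Step 2: First next() gets 1, second next() gets the second value, third next() yields 19.
Therefore output = 19.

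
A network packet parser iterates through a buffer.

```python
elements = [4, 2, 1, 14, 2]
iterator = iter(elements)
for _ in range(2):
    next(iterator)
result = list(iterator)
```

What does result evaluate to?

Step 1: Create iterator over [4, 2, 1, 14, 2].
Step 2: Advance 2 positions (consuming [4, 2]).
Step 3: list() collects remaining elements: [1, 14, 2].
Therefore result = [1, 14, 2].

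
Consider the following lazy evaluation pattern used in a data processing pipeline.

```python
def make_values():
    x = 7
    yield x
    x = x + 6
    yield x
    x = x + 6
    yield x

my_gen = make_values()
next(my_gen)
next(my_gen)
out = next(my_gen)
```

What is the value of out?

Step 1: Trace through generator execution:
  Yield 1: x starts at 7, yield 7
  Yield 2: x = 7 + 6 = 13, yield 13
  Yield 3: x = 13 + 6 = 19, yield 19
Step 2: First next() gets 7, second next() gets the second value, third next() yields 19.
Therefore out = 19.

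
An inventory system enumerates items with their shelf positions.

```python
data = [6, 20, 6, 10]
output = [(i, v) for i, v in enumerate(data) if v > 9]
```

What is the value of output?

Step 1: Filter enumerate([6, 20, 6, 10]) keeping v > 9:
  (0, 6): 6 <= 9, excluded
  (1, 20): 20 > 9, included
  (2, 6): 6 <= 9, excluded
  (3, 10): 10 > 9, included
Therefore output = [(1, 20), (3, 10)].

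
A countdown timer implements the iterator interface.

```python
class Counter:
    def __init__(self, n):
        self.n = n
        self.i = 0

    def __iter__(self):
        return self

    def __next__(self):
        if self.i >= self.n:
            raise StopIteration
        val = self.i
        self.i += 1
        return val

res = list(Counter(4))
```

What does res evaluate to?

Step 1: Counter(4) creates an iterator counting 0 to 3.
Step 2: list() consumes all values: [0, 1, 2, 3].
Therefore res = [0, 1, 2, 3].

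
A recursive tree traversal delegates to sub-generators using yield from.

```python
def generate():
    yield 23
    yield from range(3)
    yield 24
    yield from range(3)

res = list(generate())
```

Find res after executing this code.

Step 1: Trace yields in order:
  yield 23
  yield 0
  yield 1
  yield 2
  yield 24
  yield 0
  yield 1
  yield 2
Therefore res = [23, 0, 1, 2, 24, 0, 1, 2].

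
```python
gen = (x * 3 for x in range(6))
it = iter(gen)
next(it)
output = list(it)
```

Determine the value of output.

Step 1: Generator produces [0, 3, 6, 9, 12, 15].
Step 2: next(it) consumes first element (0).
Step 3: list(it) collects remaining: [3, 6, 9, 12, 15].
Therefore output = [3, 6, 9, 12, 15].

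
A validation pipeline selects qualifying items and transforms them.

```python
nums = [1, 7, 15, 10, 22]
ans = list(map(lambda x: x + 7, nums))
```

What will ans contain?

Step 1: Apply lambda x: x + 7 to each element:
  1 -> 8
  7 -> 14
  15 -> 22
  10 -> 17
  22 -> 29
Therefore ans = [8, 14, 22, 17, 29].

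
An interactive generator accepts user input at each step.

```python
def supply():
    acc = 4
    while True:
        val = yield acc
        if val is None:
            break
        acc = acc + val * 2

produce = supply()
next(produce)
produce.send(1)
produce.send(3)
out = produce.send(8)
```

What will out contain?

Step 1: next() -> yield acc=4.
Step 2: send(1) -> val=1, acc = 4 + 1*2 = 6, yield 6.
Step 3: send(3) -> val=3, acc = 6 + 3*2 = 12, yield 12.
Step 4: send(8) -> val=8, acc = 12 + 8*2 = 28, yield 28.
Therefore out = 28.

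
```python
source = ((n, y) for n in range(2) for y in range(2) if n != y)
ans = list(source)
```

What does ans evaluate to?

Step 1: Nested generator over range(2) x range(2) where n != y:
  (0, 0): excluded (n == y)
  (0, 1): included
  (1, 0): included
  (1, 1): excluded (n == y)
Therefore ans = [(0, 1), (1, 0)].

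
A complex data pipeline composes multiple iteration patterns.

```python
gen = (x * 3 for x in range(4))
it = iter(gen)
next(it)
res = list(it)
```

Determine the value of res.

Step 1: Generator produces [0, 3, 6, 9].
Step 2: next(it) consumes first element (0).
Step 3: list(it) collects remaining: [3, 6, 9].
Therefore res = [3, 6, 9].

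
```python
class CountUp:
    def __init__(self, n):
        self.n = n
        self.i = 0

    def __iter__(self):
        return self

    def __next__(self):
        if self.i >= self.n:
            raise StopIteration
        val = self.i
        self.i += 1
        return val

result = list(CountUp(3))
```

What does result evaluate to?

Step 1: CountUp(3) creates an iterator counting 0 to 2.
Step 2: list() consumes all values: [0, 1, 2].
Therefore result = [0, 1, 2].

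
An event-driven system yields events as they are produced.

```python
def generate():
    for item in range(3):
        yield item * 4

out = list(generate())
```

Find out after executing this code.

Step 1: For each item in range(3), yield item * 4:
  item=0: yield 0 * 4 = 0
  item=1: yield 1 * 4 = 4
  item=2: yield 2 * 4 = 8
Therefore out = [0, 4, 8].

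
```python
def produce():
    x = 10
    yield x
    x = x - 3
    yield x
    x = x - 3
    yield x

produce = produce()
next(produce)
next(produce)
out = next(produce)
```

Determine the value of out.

Step 1: Trace through generator execution:
  Yield 1: x starts at 10, yield 10
  Yield 2: x = 10 - 3 = 7, yield 7
  Yield 3: x = 7 - 3 = 4, yield 4
Step 2: First next() gets 10, second next() gets the second value, third next() yields 4.
Therefore out = 4.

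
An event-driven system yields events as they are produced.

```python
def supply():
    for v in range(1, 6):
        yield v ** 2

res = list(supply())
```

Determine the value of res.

Step 1: For each v in range(1, 6), yield v**2:
  v=1: yield 1**2 = 1
  v=2: yield 2**2 = 4
  v=3: yield 3**2 = 9
  v=4: yield 4**2 = 16
  v=5: yield 5**2 = 25
Therefore res = [1, 4, 9, 16, 25].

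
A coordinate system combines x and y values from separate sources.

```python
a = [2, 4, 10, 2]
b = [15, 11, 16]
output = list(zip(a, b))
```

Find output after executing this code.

Step 1: zip stops at shortest (len(a)=4, len(b)=3):
  Index 0: (2, 15)
  Index 1: (4, 11)
  Index 2: (10, 16)
Step 2: Last element of a (2) has no pair, dropped.
Therefore output = [(2, 15), (4, 11), (10, 16)].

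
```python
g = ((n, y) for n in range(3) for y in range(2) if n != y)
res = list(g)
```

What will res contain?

Step 1: Nested generator over range(3) x range(2) where n != y:
  (0, 0): excluded (n == y)
  (0, 1): included
  (1, 0): included
  (1, 1): excluded (n == y)
  (2, 0): included
  (2, 1): included
Therefore res = [(0, 1), (1, 0), (2, 0), (2, 1)].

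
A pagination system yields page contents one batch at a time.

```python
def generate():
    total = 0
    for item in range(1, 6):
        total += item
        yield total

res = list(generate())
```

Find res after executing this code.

Step 1: Generator accumulates running sum:
  item=1: total = 1, yield 1
  item=2: total = 3, yield 3
  item=3: total = 6, yield 6
  item=4: total = 10, yield 10
  item=5: total = 15, yield 15
Therefore res = [1, 3, 6, 10, 15].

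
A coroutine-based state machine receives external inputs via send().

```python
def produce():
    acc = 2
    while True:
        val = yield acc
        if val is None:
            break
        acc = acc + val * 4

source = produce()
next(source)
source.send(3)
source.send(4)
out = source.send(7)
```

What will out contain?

Step 1: next() -> yield acc=2.
Step 2: send(3) -> val=3, acc = 2 + 3*4 = 14, yield 14.
Step 3: send(4) -> val=4, acc = 14 + 4*4 = 30, yield 30.
Step 4: send(7) -> val=7, acc = 30 + 7*4 = 58, yield 58.
Therefore out = 58.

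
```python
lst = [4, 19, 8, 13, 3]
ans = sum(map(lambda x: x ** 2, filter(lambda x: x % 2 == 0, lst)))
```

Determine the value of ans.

Step 1: Filter even numbers from [4, 19, 8, 13, 3]: [4, 8]
Step 2: Square each: [16, 64]
Step 3: Sum = 80.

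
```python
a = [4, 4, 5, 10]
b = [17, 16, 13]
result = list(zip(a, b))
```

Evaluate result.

Step 1: zip stops at shortest (len(a)=4, len(b)=3):
  Index 0: (4, 17)
  Index 1: (4, 16)
  Index 2: (5, 13)
Step 2: Last element of a (10) has no pair, dropped.
Therefore result = [(4, 17), (4, 16), (5, 13)].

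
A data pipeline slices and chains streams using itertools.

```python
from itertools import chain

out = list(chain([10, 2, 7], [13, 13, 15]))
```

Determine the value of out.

Step 1: chain() concatenates iterables: [10, 2, 7] + [13, 13, 15].
Therefore out = [10, 2, 7, 13, 13, 15].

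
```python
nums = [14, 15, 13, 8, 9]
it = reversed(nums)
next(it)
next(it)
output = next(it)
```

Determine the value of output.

Step 1: reversed([14, 15, 13, 8, 9]) gives iterator: [9, 8, 13, 15, 14].
Step 2: First next() = 9, second next() = 8.
Step 3: Third next() = 13.
Therefore output = 13.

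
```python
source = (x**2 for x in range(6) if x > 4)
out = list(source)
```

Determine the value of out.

Step 1: For range(6), keep x > 4, then square:
  x=0: 0 <= 4, excluded
  x=1: 1 <= 4, excluded
  x=2: 2 <= 4, excluded
  x=3: 3 <= 4, excluded
  x=4: 4 <= 4, excluded
  x=5: 5 > 4, yield 5**2 = 25
Therefore out = [25].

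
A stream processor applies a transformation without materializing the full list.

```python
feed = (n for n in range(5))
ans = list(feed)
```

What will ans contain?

Step 1: Generator expression iterates range(5): [0, 1, 2, 3, 4].
Step 2: list() collects all values.
Therefore ans = [0, 1, 2, 3, 4].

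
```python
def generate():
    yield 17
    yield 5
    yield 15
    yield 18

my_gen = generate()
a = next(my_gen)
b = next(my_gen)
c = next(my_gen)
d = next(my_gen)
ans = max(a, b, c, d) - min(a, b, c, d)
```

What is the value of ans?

Step 1: Create generator and consume all values:
  a = next(my_gen) = 17
  b = next(my_gen) = 5
  c = next(my_gen) = 15
  d = next(my_gen) = 18
Step 2: max = 18, min = 5, ans = 18 - 5 = 13.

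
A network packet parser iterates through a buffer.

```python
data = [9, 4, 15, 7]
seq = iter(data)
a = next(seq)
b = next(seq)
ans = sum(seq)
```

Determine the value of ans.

Step 1: Create iterator over [9, 4, 15, 7].
Step 2: a = next() = 9, b = next() = 4.
Step 3: sum() of remaining [15, 7] = 22.
Therefore ans = 22.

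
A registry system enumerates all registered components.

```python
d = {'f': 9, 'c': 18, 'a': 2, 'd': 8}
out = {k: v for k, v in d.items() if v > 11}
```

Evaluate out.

Step 1: Filter items where value > 11:
  'f': 9 <= 11: removed
  'c': 18 > 11: kept
  'a': 2 <= 11: removed
  'd': 8 <= 11: removed
Therefore out = {'c': 18}.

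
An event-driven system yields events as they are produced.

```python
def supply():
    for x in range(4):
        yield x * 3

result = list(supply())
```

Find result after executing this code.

Step 1: For each x in range(4), yield x * 3:
  x=0: yield 0 * 3 = 0
  x=1: yield 1 * 3 = 3
  x=2: yield 2 * 3 = 6
  x=3: yield 3 * 3 = 9
Therefore result = [0, 3, 6, 9].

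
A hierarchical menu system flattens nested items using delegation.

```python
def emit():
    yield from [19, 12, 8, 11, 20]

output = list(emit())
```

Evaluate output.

Step 1: yield from delegates to the iterable, yielding each element.
Step 2: Collected values: [19, 12, 8, 11, 20].
Therefore output = [19, 12, 8, 11, 20].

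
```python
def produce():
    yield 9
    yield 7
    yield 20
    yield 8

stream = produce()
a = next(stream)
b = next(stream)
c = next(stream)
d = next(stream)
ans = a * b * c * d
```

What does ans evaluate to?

Step 1: Create generator and consume all values:
  a = next(stream) = 9
  b = next(stream) = 7
  c = next(stream) = 20
  d = next(stream) = 8
Step 2: ans = 9 * 7 * 20 * 8 = 10080.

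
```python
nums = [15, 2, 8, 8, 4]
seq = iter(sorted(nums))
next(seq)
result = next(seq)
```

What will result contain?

Step 1: sorted([15, 2, 8, 8, 4]) = [2, 4, 8, 8, 15].
Step 2: Create iterator and skip 1 elements.
Step 3: next() returns 4.
Therefore result = 4.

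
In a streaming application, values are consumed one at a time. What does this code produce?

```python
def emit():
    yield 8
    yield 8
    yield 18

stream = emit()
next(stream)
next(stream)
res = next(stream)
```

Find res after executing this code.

Step 1: emit() creates a generator.
Step 2: next(stream) yields 8 (consumed and discarded).
Step 3: next(stream) yields 8 (consumed and discarded).
Step 4: next(stream) yields 18, assigned to res.
Therefore res = 18.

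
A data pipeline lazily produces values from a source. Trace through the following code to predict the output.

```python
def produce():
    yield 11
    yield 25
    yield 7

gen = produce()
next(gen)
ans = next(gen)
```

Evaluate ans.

Step 1: produce() creates a generator.
Step 2: next(gen) yields 11 (consumed and discarded).
Step 3: next(gen) yields 25, assigned to ans.
Therefore ans = 25.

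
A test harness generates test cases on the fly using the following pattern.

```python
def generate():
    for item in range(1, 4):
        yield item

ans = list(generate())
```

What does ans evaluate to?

Step 1: The generator yields each value from range(1, 4).
Step 2: list() consumes all yields: [1, 2, 3].
Therefore ans = [1, 2, 3].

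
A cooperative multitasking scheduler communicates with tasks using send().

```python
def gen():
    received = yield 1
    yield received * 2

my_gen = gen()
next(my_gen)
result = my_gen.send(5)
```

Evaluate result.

Step 1: next(my_gen) advances to first yield, producing 1.
Step 2: send(5) resumes, received = 5.
Step 3: yield received * 2 = 5 * 2 = 10.
Therefore result = 10.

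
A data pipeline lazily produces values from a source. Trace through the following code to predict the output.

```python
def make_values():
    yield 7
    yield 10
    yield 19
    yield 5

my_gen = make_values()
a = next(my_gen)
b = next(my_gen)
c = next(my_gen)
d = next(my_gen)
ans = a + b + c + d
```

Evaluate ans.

Step 1: Create generator and consume all values:
  a = next(my_gen) = 7
  b = next(my_gen) = 10
  c = next(my_gen) = 19
  d = next(my_gen) = 5
Step 2: ans = 7 + 10 + 19 + 5 = 41.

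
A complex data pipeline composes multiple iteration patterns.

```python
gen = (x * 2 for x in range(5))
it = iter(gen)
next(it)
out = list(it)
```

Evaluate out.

Step 1: Generator produces [0, 2, 4, 6, 8].
Step 2: next(it) consumes first element (0).
Step 3: list(it) collects remaining: [2, 4, 6, 8].
Therefore out = [2, 4, 6, 8].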